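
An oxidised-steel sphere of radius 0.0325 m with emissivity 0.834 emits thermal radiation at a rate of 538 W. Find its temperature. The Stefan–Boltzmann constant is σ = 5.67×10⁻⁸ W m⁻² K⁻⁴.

T ≈ 962 K

A = 4πr² = 4π × (0.0325)² = 0.0133 m².
From P = εσAT⁴, T = (P / εσA)^(1/4) = (538 / (0.834 × 5.67×10⁻⁸ × 0.0133))^(1/4).
T = (8.57×10^11)^(1/4) = 962 K.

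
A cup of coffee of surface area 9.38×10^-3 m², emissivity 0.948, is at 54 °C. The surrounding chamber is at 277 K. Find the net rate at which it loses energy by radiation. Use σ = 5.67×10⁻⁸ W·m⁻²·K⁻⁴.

Convert: 54 °C = 327 K.
Q = εσA(T⁴ − T_s⁴). T⁴ − T_s⁴ = (327)⁴ − (277)⁴ = 1.14×10^10 − 5.89×10^9 = 5.55×10^9 K⁴.
Q = 0.948 × 5.67×10⁻⁸ × 9.38×10^-3 × 5.55×10^9 = 2.80 W.

Q ≈ 2.80 W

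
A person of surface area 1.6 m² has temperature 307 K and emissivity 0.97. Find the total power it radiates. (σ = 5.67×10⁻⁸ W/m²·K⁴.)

P ≈ 782 W

Stefan–Boltzmann: P = εσAT⁴ = 0.97 × 5.67×10⁻⁸ × 1.60 × (307)⁴ = 0.97 × 5.67×10⁻⁸ × 1.60 × 8.88×10^9.
P = 782 W.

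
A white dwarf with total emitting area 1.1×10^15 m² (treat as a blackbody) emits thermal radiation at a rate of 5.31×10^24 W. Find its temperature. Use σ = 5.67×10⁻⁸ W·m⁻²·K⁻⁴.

T ≈ 17100 K

From P = σAT⁴, T = (P / σA)^(1/4) = (5.31×10^24 / (5.67×10⁻⁸ × 1.10×10^15))^(1/4).
T = (8.51×10^16)^(1/4) = 17100 K.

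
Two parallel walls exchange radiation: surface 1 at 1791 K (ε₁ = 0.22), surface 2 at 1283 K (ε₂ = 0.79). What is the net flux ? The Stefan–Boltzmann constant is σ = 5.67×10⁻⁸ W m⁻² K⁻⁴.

q ≈ 89300 W/m²

For two large parallel gray plates, q = σ(T₁⁴ − T₂⁴) / (1/ε₁ + 1/ε₂ − 1).
1/ε₁ + 1/ε₂ − 1 = 1/0.22 + 1/0.79 − 1 = 4.811.
T₁⁴ − T₂⁴ = 1.03×10^13 − 2.71×10^12 = 7.58×10^12 K⁴.
q = 5.67×10⁻⁸ × 7.58×10^12 / 4.811 = 89300 W/m².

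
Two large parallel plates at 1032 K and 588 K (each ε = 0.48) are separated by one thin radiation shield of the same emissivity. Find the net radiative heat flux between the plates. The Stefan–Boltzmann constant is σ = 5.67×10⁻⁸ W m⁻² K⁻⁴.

Each of the 2 gaps contributes resistance (2/ε − 1) = 2/0.48 − 1 = 3.167; total = 6.333.
q = σ(T₁⁴ − T₂⁴) / 6.333 = 5.67×10⁻⁸ × 1.01×10^12 / 6.333 = 9080 W/m².

q ≈ 9080 W/m²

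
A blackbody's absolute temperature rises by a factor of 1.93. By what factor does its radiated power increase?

factor ≈ 13.9

P ∝ T⁴, so the power scales as (1.93)⁴ = 13.9.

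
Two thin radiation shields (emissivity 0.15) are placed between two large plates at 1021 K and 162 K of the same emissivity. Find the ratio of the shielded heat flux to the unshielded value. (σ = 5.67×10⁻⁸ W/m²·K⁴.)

ratio ≈ 0.333

With N identical shields there are N+1 = 3 gaps in series, each with the same radiative resistance, so the flux falls to 1/(N+1) of its unshielded value.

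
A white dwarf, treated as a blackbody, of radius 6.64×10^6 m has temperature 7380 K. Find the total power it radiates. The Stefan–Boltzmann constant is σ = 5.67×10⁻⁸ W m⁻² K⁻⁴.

A = 4πr² = 4π × (6.64×10^6)² = 5.54×10^14 m².
P = σAT⁴ = 5.67×10⁻⁸ × 5.54×10^14 × (7380)⁴ = 5.67×10⁻⁸ × 5.54×10^14 × 2.97×10^15.
P = 9.32×10^22 W.

P ≈ 9.32×10^22 W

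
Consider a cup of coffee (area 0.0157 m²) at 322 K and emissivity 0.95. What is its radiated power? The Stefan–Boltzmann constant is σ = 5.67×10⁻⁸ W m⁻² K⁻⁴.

P ≈ 9.09 W

P = εσAT⁴ = 0.95 × 5.67×10⁻⁸ × 0.0157 × (322)⁴ = 0.95 × 5.67×10⁻⁸ × 0.0157 × 1.08×10^10.
P = 9.09 W.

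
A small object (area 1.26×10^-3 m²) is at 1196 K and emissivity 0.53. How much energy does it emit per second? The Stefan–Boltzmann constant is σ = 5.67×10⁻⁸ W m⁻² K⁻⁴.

P ≈ 77.5 W

P = εσAT⁴ = 0.53 × 5.67×10⁻⁸ × 1.26×10^-3 × (1196)⁴ = 0.53 × 5.67×10⁻⁸ × 1.26×10^-3 × 2.05×10^12.
P = 77.5 W.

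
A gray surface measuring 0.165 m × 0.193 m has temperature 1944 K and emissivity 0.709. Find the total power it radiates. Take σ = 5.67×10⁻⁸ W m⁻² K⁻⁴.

A = 0.165 × 0.193 = 0.0318 m².
Stefan–Boltzmann: P = εσAT⁴ = 0.709 × 5.67×10⁻⁸ × 0.0318 × (1944)⁴ = 0.709 × 5.67×10⁻⁸ × 0.0318 × 1.43×10^13.
P = 18300 W.

P ≈ 18300 W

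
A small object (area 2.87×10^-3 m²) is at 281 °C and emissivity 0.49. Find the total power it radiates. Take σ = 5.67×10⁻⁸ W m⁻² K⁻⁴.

P ≈ 7.51 W

281 °C = 554 K.
Stefan–Boltzmann: P = εσAT⁴ = 0.49 × 5.67×10⁻⁸ × 2.87×10^-3 × (554)⁴ = 0.49 × 5.67×10⁻⁸ × 2.87×10^-3 × 9.42×10^10.
P = 7.51 W.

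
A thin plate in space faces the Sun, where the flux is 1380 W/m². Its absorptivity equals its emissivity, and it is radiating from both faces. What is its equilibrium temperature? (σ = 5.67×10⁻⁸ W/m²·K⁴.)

Absorbed flux αS = emitted flux 2εσT⁴ per unit area; with α = ε this gives T = (S/2σ)^(1/4).
T = (1380 / (2 × 5.67×10⁻⁸))^(1/4) = (1.22×10^10)^(1/4).
T = 332 K.

T ≈ 332 K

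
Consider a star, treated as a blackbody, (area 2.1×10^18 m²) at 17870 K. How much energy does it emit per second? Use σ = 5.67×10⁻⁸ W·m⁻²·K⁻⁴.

P = σAT⁴ = 5.67×10⁻⁸ × 2.10×10^18 × (17870)⁴ = 5.67×10⁻⁸ × 2.10×10^18 × 1.02×10^17.
P = 1.21×10^28 W.

P ≈ 1.21×10^28 W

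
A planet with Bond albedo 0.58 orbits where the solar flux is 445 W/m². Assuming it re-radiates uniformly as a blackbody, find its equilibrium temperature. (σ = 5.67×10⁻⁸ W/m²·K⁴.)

T ≈ 169 K

Power absorbed = (1−a)S·πR²; power emitted = 4πR²σT⁴. Equating and cancelling πR²:
T = ((1−a)S / 4σ)^(1/4) = (187 / (4 × 5.67×10⁻⁸))^(1/4) = (8.24×10^8)^(1/4).
T = 169 K.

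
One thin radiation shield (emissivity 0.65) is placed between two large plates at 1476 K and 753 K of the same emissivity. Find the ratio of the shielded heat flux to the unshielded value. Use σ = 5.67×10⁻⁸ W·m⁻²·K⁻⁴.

With N identical shields there are N+1 = 2 gaps in series, each with the same radiative resistance, so the flux falls to 1/(N+1) of its unshielded value.

ratio ≈ 0.500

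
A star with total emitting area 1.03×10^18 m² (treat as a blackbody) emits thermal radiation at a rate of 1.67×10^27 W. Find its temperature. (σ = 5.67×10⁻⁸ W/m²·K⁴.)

From P = σAT⁴, T = (P / σA)^(1/4) = (1.67×10^27 / (5.67×10⁻⁸ × 1.03×10^18))^(1/4).
T = (2.86×10^16)^(1/4) = 13000 K.

T ≈ 13000 K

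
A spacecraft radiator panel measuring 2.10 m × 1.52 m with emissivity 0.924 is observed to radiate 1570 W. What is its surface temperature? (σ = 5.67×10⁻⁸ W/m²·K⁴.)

A = 2.10 × 1.52 = 3.19 m².
From P = εσAT⁴, T = (P / εσA)^(1/4) = (1570 / (0.924 × 5.67×10⁻⁸ × 3.19))^(1/4).
T = (9.39×10^9)^(1/4) = 311 K.

T ≈ 311 K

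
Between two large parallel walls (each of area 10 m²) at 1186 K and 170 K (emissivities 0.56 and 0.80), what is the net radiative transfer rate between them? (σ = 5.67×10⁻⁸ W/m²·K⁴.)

Q ≈ 5.51×10^5 W

For two large parallel gray plates, q = σ(T₁⁴ − T₂⁴) / (1/ε₁ + 1/ε₂ − 1).
1/ε₁ + 1/ε₂ − 1 = 1/0.56 + 1/0.80 − 1 = 2.036.
T₁⁴ − T₂⁴ = 1.98×10^12 − 8.35×10^8 = 1.98×10^12 K⁴.
q = 5.67×10⁻⁸ × 1.98×10^12 / 2.036 = 55100 W/m².
Q = q·A = 55100 × 10 = 5.51×10^5 W.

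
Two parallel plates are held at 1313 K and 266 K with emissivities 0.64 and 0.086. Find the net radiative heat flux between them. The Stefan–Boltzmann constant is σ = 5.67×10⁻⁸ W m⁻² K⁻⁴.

q ≈ 13800 W/m²

For two large parallel gray plates, q = σ(T₁⁴ − T₂⁴) / (1/ε₁ + 1/ε₂ − 1).
1/ε₁ + 1/ε₂ − 1 = 1/0.64 + 1/0.086 − 1 = 12.19.
T₁⁴ − T₂⁴ = 2.97×10^12 − 5.01×10^9 = 2.97×10^12 K⁴.
q = 5.67×10⁻⁸ × 2.97×10^12 / 12.19 = 13800 W/m².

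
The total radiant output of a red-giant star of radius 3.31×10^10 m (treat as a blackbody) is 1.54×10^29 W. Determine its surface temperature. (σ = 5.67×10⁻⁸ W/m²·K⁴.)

T ≈ 3750 K

A = 4πr² = 4π × (3.31×10^10)² = 1.38×10^22 m².
From P = σAT⁴, T = (P / σA)^(1/4) = (1.54×10^29 / (5.67×10⁻⁸ × 1.38×10^22))^(1/4).
T = (1.97×10^14)^(1/4) = 3750 K.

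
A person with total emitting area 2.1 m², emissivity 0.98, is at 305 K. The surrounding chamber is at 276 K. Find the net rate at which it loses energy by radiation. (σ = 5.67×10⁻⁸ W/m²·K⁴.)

Q = εσA(T⁴ − T_s⁴). T⁴ − T_s⁴ = (305)⁴ − (276)⁴ = 8.65×10^9 − 5.80×10^9 = 2.85×10^9 K⁴.
Q = 0.98 × 5.67×10⁻⁸ × 2.10 × 2.85×10^9 = 333 W.

Q ≈ 333 W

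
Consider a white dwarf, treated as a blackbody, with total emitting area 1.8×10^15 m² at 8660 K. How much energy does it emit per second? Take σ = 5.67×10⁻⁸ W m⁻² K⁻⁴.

P = σAT⁴ = 5.67×10⁻⁸ × 1.80×10^15 × (8660)⁴ = 5.67×10⁻⁸ × 1.80×10^15 × 5.62×10^15.
P = 5.74×10^23 W.

P ≈ 5.74×10^23 W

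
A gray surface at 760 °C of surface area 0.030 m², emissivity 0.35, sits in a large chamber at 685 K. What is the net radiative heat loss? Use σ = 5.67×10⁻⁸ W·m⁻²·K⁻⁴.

Q ≈ 547 W

Convert: 760 °C = 1033 K.
Q = εσA(T⁴ − T_s⁴). T⁴ − T_s⁴ = (1033)⁴ − (685)⁴ = 1.14×10^12 − 2.20×10^11 = 9.19×10^11 K⁴.
Q = 0.35 × 5.67×10⁻⁸ × 0.0300 × 9.19×10^11 = 547 W.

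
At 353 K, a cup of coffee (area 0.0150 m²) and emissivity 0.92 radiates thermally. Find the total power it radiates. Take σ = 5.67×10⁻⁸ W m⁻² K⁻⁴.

P ≈ 12.1 W

Stefan–Boltzmann: P = εσAT⁴ = 0.92 × 5.67×10⁻⁸ × 0.0150 × (353)⁴ = 0.92 × 5.67×10⁻⁸ × 0.0150 × 1.55×10^10.
P = 12.1 W.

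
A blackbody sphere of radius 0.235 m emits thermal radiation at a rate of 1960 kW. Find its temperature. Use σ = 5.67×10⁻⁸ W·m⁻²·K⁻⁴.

A = 4πr² = 4π × (0.235)² = 0.694 m².
From P = σAT⁴, T = (P / σA)^(1/4) = (1.96×10^6 / (5.67×10⁻⁸ × 0.694))^(1/4).
T = (4.98×10^13)^(1/4) = 2660 K.

T ≈ 2660 K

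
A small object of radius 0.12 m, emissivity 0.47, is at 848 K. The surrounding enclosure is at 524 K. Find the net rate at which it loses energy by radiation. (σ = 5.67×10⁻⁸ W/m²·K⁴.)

Q ≈ 2130 W

A = 4πr² = 4π × (0.12)² = 0.181 m².
Q = εσA(T⁴ − T_s⁴). T⁴ − T_s⁴ = (848)⁴ − (524)⁴ = 5.17×10^11 − 7.54×10^10 = 4.42×10^11 K⁴.
Q = 0.47 × 5.67×10⁻⁸ × 0.181 × 4.42×10^11 = 2130 W.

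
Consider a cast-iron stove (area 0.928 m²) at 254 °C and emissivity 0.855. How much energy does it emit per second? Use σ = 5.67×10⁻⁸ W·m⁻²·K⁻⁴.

254 °C = 527 K.
Stefan–Boltzmann: P = εσAT⁴ = 0.855 × 5.67×10⁻⁸ × 0.928 × (527)⁴ = 0.855 × 5.67×10⁻⁸ × 0.928 × 7.71×10^10.
P = 3470 W.

P ≈ 3470 W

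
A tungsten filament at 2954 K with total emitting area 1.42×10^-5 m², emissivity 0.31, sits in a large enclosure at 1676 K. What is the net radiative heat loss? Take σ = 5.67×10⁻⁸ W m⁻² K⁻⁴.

Q = εσA(T⁴ − T_s⁴). T⁴ − T_s⁴ = (2954)⁴ − (1676)⁴ = 7.61×10^13 − 7.89×10^12 = 6.83×10^13 K⁴.
Q = 0.31 × 5.67×10⁻⁸ × 1.42×10^-5 × 6.83×10^13 = 17.0 W.

Q ≈ 17.0 W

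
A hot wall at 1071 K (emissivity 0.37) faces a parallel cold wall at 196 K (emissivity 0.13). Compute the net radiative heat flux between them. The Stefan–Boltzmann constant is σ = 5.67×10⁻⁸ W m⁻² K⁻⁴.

q ≈ 7930 W/m²

For two large parallel gray plates, q = σ(T₁⁴ − T₂⁴) / (1/ε₁ + 1/ε₂ − 1).
1/ε₁ + 1/ε₂ − 1 = 1/0.37 + 1/0.13 − 1 = 9.395.
T₁⁴ − T₂⁴ = 1.32×10^12 − 1.48×10^9 = 1.31×10^12 K⁴.
q = 5.67×10⁻⁸ × 1.31×10^12 / 9.395 = 7930 W/m².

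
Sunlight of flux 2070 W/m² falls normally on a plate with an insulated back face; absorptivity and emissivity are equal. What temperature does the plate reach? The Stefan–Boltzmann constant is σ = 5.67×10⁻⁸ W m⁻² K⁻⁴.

Absorbed flux αS = emitted flux εσT⁴ (one radiating face); with α = ε, T = (S/σ)^(1/4).
T = (2070 / 5.67×10⁻⁸)^(1/4) = (3.65×10^10)^(1/4).
T = 437 K.

T ≈ 437 K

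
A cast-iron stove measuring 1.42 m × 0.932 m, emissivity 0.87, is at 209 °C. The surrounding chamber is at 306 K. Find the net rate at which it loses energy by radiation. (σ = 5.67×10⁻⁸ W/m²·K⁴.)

A = 1.42 × 0.932 = 1.32 m².
Convert: 209 °C = 482 K.
Q = εσA(T⁴ − T_s⁴). T⁴ − T_s⁴ = (482)⁴ − (306)⁴ = 5.40×10^10 − 8.77×10^9 = 4.52×10^10 K⁴.
Q = 0.87 × 5.67×10⁻⁸ × 1.32 × 4.52×10^10 = 2950 W.

Q ≈ 2950 W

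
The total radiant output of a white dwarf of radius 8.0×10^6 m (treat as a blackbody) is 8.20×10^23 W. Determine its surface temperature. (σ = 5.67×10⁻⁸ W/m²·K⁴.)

A = 4πr² = 4π × (8.0×10^6)² = 8.04×10^14 m².
From P = σAT⁴, T = (P / σA)^(1/4) = (8.20×10^23 / (5.67×10⁻⁸ × 8.04×10^14))^(1/4).
T = (1.80×10^16)^(1/4) = 11600 K.

T ≈ 11600 K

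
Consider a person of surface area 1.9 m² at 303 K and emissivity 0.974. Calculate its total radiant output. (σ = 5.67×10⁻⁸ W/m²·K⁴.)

P = εσAT⁴ = 0.974 × 5.67×10⁻⁸ × 1.90 × (303)⁴ = 0.974 × 5.67×10⁻⁸ × 1.90 × 8.43×10^9.
P = 884 W.

P ≈ 884 W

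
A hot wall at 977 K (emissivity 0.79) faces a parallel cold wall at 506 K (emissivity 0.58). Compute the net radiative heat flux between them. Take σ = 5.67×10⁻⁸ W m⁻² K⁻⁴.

For two large parallel gray plates, q = σ(T₁⁴ − T₂⁴) / (1/ε₁ + 1/ε₂ − 1).
1/ε₁ + 1/ε₂ − 1 = 1/0.79 + 1/0.58 − 1 = 1.990.
T₁⁴ − T₂⁴ = 9.11×10^11 − 6.56×10^10 = 8.46×10^11 K⁴.
q = 5.67×10⁻⁸ × 8.46×10^11 / 1.990 = 24100 W/m².

q ≈ 24100 W/m²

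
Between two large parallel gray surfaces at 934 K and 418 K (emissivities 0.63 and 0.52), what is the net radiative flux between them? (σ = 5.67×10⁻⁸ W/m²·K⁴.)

For two large parallel gray plates, q = σ(T₁⁴ − T₂⁴) / (1/ε₁ + 1/ε₂ − 1).
1/ε₁ + 1/ε₂ − 1 = 1/0.63 + 1/0.52 − 1 = 2.510.
T₁⁴ − T₂⁴ = 7.61×10^11 − 3.05×10^10 = 7.30×10^11 K⁴.
q = 5.67×10⁻⁸ × 7.30×10^11 / 2.510 = 16500 W/m².

q ≈ 16500 W/m²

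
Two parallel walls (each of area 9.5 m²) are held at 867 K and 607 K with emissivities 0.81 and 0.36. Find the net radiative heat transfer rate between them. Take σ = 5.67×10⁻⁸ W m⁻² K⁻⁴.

For two large parallel gray plates, q = σ(T₁⁴ − T₂⁴) / (1/ε₁ + 1/ε₂ − 1).
1/ε₁ + 1/ε₂ − 1 = 1/0.81 + 1/0.36 − 1 = 3.012.
T₁⁴ − T₂⁴ = 5.65×10^11 − 1.36×10^11 = 4.29×10^11 K⁴.
q = 5.67×10⁻⁸ × 4.29×10^11 / 3.012 = 8080 W/m².
Q = q·A = 8080 × 9.5 = 76800 W.

Q ≈ 76800 W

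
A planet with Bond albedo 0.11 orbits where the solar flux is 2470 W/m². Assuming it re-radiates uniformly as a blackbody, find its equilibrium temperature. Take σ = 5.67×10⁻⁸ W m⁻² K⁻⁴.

T ≈ 314 K

Power absorbed = (1−a)S·πR²; power emitted = 4πR²σT⁴. Equating and cancelling πR²:
T = ((1−a)S / 4σ)^(1/4) = (2200 / (4 × 5.67×10⁻⁸))^(1/4) = (9.69×10^9)^(1/4).
T = 314 K.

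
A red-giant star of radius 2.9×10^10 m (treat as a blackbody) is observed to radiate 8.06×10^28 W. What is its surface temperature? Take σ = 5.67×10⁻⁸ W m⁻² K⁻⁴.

T ≈ 3410 K

A = 4πr² = 4π × (2.9×10^10)² = 1.06×10^22 m².
From P = σAT⁴, T = (P / σA)^(1/4) = (8.06×10^28 / (5.67×10⁻⁸ × 1.06×10^22))^(1/4).
T = (1.35×10^14)^(1/4) = 3410 K.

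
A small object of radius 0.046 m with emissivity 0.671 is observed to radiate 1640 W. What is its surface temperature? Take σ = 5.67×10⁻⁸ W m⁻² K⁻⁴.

T ≈ 1130 K

A = 4πr² = 4π × (0.046)² = 0.0266 m².
From P = εσAT⁴, T = (P / εσA)^(1/4) = (1640 / (0.671 × 5.67×10⁻⁸ × 0.0266))^(1/4).
T = (1.62×10^12)^(1/4) = 1130 K.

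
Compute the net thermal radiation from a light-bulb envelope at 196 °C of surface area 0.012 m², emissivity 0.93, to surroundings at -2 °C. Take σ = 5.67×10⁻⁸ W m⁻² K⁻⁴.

Q ≈ 27.2 W

Convert: 196 °C = 469 K; -2 °C = 271 K.
Q = εσA(T⁴ − T_s⁴). T⁴ − T_s⁴ = (469)⁴ − (271)⁴ = 4.84×10^10 − 5.39×10^9 = 4.30×10^10 K⁴.
Q = 0.93 × 5.67×10⁻⁸ × 0.0120 × 4.30×10^10 = 27.2 W.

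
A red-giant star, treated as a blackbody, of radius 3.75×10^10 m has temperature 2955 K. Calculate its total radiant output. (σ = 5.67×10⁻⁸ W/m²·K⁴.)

P ≈ 7.64×10^28 W

A = 4πr² = 4π × (3.75×10^10)² = 1.77×10^22 m².
P = σAT⁴ = 5.67×10⁻⁸ × 1.77×10^22 × (2955)⁴ = 5.67×10⁻⁸ × 1.77×10^22 × 7.62×10^13.
P = 7.64×10^28 W.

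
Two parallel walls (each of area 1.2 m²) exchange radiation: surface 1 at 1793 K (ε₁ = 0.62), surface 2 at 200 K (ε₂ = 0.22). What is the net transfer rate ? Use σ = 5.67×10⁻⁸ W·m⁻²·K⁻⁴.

Q ≈ 1.36×10^5 W

For two large parallel gray plates, q = σ(T₁⁴ − T₂⁴) / (1/ε₁ + 1/ε₂ − 1).
1/ε₁ + 1/ε₂ − 1 = 1/0.62 + 1/0.22 − 1 = 5.158.
T₁⁴ − T₂⁴ = 1.03×10^13 − 1.60×10^9 = 1.03×10^13 K⁴.
q = 5.67×10⁻⁸ × 1.03×10^13 / 5.158 = 1.14×10^5 W/m².
Q = q·A = 1.14×10^5 × 1.2 = 1.36×10^5 W.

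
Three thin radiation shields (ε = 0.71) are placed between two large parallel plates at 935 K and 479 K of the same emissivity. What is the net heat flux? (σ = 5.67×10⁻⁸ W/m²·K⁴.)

Each of the 4 gaps contributes resistance (2/ε − 1) = 2/0.71 − 1 = 1.817; total = 7.268.
q = σ(T₁⁴ − T₂⁴) / 7.268 = 5.67×10⁻⁸ × 7.12×10^11 / 7.268 = 5550 W/m².

q ≈ 5550 W/m²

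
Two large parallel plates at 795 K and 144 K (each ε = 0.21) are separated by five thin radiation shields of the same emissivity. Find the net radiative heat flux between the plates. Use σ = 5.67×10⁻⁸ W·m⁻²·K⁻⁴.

Each of the 6 gaps contributes resistance (2/ε − 1) = 2/0.21 − 1 = 8.524; total = 51.14.
q = σ(T₁⁴ − T₂⁴) / 51.14 = 5.67×10⁻⁸ × 3.99×10^11 / 51.14 = 442 W/m².

q ≈ 442 W/m²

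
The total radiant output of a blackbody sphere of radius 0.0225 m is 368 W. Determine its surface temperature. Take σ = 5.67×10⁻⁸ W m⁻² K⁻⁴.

A = 4πr² = 4π × (0.0225)² = 6.36×10^-3 m².
From P = σAT⁴, T = (P / σA)^(1/4) = (368 / (5.67×10⁻⁸ × 6.36×10^-3))^(1/4).
T = (1.02×10^12)^(1/4) = 1010 K.

T ≈ 1010 K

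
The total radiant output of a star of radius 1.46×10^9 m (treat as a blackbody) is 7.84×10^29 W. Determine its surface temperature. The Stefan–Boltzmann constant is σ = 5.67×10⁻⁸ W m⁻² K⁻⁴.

T ≈ 26800 K

A = 4πr² = 4π × (1.46×10^9)² = 2.68×10^19 m².
From P = σAT⁴, T = (P / σA)^(1/4) = (7.84×10^29 / (5.67×10⁻⁸ × 2.68×10^19))^(1/4).
T = (5.16×10^17)^(1/4) = 26800 K.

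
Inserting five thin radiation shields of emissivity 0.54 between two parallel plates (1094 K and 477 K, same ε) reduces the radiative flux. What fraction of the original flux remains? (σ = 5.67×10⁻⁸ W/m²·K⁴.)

With N identical shields there are N+1 = 6 gaps in series, each with the same radiative resistance, so the flux falls to 1/(N+1) of its unshielded value.

ratio ≈ 0.167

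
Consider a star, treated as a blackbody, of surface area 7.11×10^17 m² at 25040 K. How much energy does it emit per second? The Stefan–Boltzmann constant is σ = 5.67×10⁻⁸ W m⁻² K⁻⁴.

P = σAT⁴ = 5.67×10⁻⁸ × 7.11×10^17 × (25040)⁴ = 5.67×10⁻⁸ × 7.11×10^17 × 3.93×10^17.
P = 1.58×10^28 W.

P ≈ 1.58×10^28 W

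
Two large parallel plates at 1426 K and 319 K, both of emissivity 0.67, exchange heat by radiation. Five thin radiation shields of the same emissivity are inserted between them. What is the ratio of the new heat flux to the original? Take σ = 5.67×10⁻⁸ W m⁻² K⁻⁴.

With N identical shields there are N+1 = 6 gaps in series, each with the same radiative resistance, so the flux falls to 1/(N+1) of its unshielded value.

ratio ≈ 0.167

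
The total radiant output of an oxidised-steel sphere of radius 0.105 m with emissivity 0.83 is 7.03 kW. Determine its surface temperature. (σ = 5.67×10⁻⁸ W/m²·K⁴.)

T ≈ 1020 K

A = 4πr² = 4π × (0.105)² = 0.139 m².
From P = εσAT⁴, T = (P / εσA)^(1/4) = (7030 / (0.83 × 5.67×10⁻⁸ × 0.139))^(1/4).
T = (1.08×10^12)^(1/4) = 1020 K.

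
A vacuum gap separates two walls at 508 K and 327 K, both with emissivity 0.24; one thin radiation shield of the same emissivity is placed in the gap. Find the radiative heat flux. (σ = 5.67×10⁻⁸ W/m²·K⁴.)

q ≈ 213 W/m²

Each of the 2 gaps contributes resistance (2/ε − 1) = 2/0.24 − 1 = 7.333; total = 14.67.
q = σ(T₁⁴ − T₂⁴) / 14.67 = 5.67×10⁻⁸ × 5.52×10^10 / 14.67 = 213 W/m².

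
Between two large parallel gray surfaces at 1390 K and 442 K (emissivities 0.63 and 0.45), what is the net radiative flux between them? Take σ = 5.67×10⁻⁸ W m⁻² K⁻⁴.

q ≈ 74600 W/m²

For two large parallel gray plates, q = σ(T₁⁴ − T₂⁴) / (1/ε₁ + 1/ε₂ − 1).
1/ε₁ + 1/ε₂ − 1 = 1/0.63 + 1/0.45 − 1 = 2.810.
T₁⁴ − T₂⁴ = 3.73×10^12 − 3.82×10^10 = 3.69×10^12 K⁴.
q = 5.67×10⁻⁸ × 3.69×10^12 / 2.810 = 74600 W/m².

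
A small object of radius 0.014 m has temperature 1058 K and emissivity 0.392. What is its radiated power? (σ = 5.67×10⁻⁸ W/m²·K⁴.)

A = 4πr² = 4π × (0.014)² = 2.46×10^-3 m².
Stefan–Boltzmann: P = εσAT⁴ = 0.392 × 5.67×10⁻⁸ × 2.46×10^-3 × (1058)⁴ = 0.392 × 5.67×10⁻⁸ × 2.46×10^-3 × 1.25×10^12.
P = 68.6 W.

P ≈ 68.6 W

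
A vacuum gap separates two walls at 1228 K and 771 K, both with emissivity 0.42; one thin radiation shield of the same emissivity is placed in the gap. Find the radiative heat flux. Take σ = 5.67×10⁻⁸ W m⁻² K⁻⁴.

q ≈ 14500 W/m²

Each of the 2 gaps contributes resistance (2/ε − 1) = 2/0.42 − 1 = 3.762; total = 7.524.
q = σ(T₁⁴ − T₂⁴) / 7.524 = 5.67×10⁻⁸ × 1.92×10^12 / 7.524 = 14500 W/m².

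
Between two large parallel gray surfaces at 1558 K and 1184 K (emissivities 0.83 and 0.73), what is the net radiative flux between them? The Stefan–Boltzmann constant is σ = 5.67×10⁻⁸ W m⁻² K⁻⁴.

For two large parallel gray plates, q = σ(T₁⁴ − T₂⁴) / (1/ε₁ + 1/ε₂ − 1).
1/ε₁ + 1/ε₂ − 1 = 1/0.83 + 1/0.73 − 1 = 1.575.
T₁⁴ − T₂⁴ = 5.89×10^12 − 1.97×10^12 = 3.93×10^12 K⁴.
q = 5.67×10⁻⁸ × 3.93×10^12 / 1.575 = 1.41×10^5 W/m².

q ≈ 1.41×10^5 W/m²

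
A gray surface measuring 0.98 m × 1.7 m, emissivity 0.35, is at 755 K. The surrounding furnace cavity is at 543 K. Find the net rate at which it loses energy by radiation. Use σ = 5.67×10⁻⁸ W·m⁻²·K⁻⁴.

A = 0.98 × 1.7 = 1.67 m².
Q = εσA(T⁴ − T_s⁴). T⁴ − T_s⁴ = (755)⁴ − (543)⁴ = 3.25×10^11 − 8.69×10^10 = 2.38×10^11 K⁴.
Q = 0.35 × 5.67×10⁻⁸ × 1.67 × 2.38×10^11 = 7870 W.

Q ≈ 7870 W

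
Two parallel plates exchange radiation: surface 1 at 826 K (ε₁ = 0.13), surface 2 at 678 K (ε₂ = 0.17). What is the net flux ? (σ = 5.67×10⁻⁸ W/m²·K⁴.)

q ≈ 1150 W/m²

For two large parallel gray plates, q = σ(T₁⁴ − T₂⁴) / (1/ε₁ + 1/ε₂ − 1).
1/ε₁ + 1/ε₂ − 1 = 1/0.13 + 1/0.17 − 1 = 12.57.
T₁⁴ − T₂⁴ = 4.66×10^11 − 2.11×10^11 = 2.54×10^11 K⁴.
q = 5.67×10⁻⁸ × 2.54×10^11 / 12.57 = 1150 W/m².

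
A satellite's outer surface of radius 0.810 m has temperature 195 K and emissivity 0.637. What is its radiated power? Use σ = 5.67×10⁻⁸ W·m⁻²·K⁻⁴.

A = 4πr² = 4π × (0.810)² = 8.24 m².
Stefan–Boltzmann: P = εσAT⁴ = 0.637 × 5.67×10⁻⁸ × 8.24 × (195)⁴ = 0.637 × 5.67×10⁻⁸ × 8.24 × 1.45×10^9.
P = 431 W.

P ≈ 431 W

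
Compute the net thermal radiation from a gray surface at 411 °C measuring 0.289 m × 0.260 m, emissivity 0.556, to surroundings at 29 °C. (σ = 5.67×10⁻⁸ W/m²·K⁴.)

Q ≈ 499 W

A = 0.289 × 0.260 = 0.0751 m².
Convert: 411 °C = 684 K; 29 °C = 302 K.
Q = εσA(T⁴ − T_s⁴). T⁴ − T_s⁴ = (684)⁴ − (302)⁴ = 2.19×10^11 − 8.32×10^9 = 2.11×10^11 K⁴.
Q = 0.556 × 5.67×10⁻⁸ × 0.0751 × 2.11×10^11 = 499 W.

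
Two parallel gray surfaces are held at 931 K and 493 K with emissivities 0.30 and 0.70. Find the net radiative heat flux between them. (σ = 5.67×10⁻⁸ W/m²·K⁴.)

For two large parallel gray plates, q = σ(T₁⁴ − T₂⁴) / (1/ε₁ + 1/ε₂ − 1).
1/ε₁ + 1/ε₂ − 1 = 1/0.30 + 1/0.70 − 1 = 3.762.
T₁⁴ − T₂⁴ = 7.51×10^11 − 5.91×10^10 = 6.92×10^11 K⁴.
q = 5.67×10⁻⁸ × 6.92×10^11 / 3.762 = 10400 W/m².

q ≈ 10400 W/m²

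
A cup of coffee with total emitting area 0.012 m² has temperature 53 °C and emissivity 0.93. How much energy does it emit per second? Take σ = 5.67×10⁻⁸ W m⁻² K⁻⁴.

53 °C = 326 K.
P = εσAT⁴ = 0.93 × 5.67×10⁻⁸ × 0.0120 × (326)⁴ = 0.93 × 5.67×10⁻⁸ × 0.0120 × 1.13×10^10.
P = 7.15 W.

P ≈ 7.15 W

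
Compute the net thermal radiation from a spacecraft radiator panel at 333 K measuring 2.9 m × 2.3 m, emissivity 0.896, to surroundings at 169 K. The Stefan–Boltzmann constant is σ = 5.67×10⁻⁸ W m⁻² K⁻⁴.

A = 2.9 × 2.3 = 6.67 m².
Q = εσA(T⁴ − T_s⁴). T⁴ − T_s⁴ = (333)⁴ − (169)⁴ = 1.23×10^10 − 8.16×10^8 = 1.15×10^10 K⁴.
Q = 0.896 × 5.67×10⁻⁸ × 6.67 × 1.15×10^10 = 3890 W.

Q ≈ 3890 W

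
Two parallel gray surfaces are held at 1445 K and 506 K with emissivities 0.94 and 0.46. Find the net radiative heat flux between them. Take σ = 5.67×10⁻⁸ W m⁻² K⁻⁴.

For two large parallel gray plates, q = σ(T₁⁴ − T₂⁴) / (1/ε₁ + 1/ε₂ − 1).
1/ε₁ + 1/ε₂ − 1 = 1/0.94 + 1/0.46 − 1 = 2.238.
T₁⁴ − T₂⁴ = 4.36×10^12 − 6.56×10^10 = 4.29×10^12 K⁴.
q = 5.67×10⁻⁸ × 4.29×10^12 / 2.238 = 1.09×10^5 W/m².

q ≈ 1.09×10^5 W/m²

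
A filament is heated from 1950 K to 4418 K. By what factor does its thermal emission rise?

ratio ≈ 26.3

P ∝ T⁴, so the ratio is (4418/1950)⁴ = (2.266)⁴ = 26.3.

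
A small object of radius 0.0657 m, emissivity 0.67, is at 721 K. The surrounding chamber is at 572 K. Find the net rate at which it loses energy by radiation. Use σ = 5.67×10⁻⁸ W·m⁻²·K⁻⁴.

Q ≈ 336 W

A = 4πr² = 4π × (0.0657)² = 0.0542 m².
Q = εσA(T⁴ − T_s⁴). T⁴ − T_s⁴ = (721)⁴ − (572)⁴ = 2.70×10^11 − 1.07×10^11 = 1.63×10^11 K⁴.
Q = 0.67 × 5.67×10⁻⁸ × 0.0542 × 1.63×10^11 = 336 W.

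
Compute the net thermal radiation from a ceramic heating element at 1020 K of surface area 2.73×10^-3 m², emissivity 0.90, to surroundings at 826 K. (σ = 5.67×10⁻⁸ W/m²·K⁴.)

Q = εσA(T⁴ − T_s⁴). T⁴ − T_s⁴ = (1020)⁴ − (826)⁴ = 1.08×10^12 − 4.66×10^11 = 6.17×10^11 K⁴.
Q = 0.90 × 5.67×10⁻⁸ × 2.73×10^-3 × 6.17×10^11 = 85.9 W.

Q ≈ 85.9 W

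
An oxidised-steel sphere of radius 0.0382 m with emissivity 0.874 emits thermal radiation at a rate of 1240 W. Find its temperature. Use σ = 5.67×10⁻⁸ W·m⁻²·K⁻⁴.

T ≈ 1080 K

A = 4πr² = 4π × (0.0382)² = 0.0183 m².
From P = εσAT⁴, T = (P / εσA)^(1/4) = (1240 / (0.874 × 5.67×10⁻⁸ × 0.0183))^(1/4).
T = (1.36×10^12)^(1/4) = 1080 K.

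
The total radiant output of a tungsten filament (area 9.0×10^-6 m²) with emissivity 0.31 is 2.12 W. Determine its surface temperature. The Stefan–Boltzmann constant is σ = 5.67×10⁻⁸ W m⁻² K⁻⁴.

T ≈ 1910 K

From P = εσAT⁴, T = (P / εσA)^(1/4) = (2.12 / (0.31 × 5.67×10⁻⁸ × 9.00×10^-6))^(1/4).
T = (1.34×10^13)^(1/4) = 1910 K.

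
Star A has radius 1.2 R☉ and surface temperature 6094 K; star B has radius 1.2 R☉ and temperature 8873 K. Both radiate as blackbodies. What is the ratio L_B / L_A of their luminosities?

L_B/L_A ≈ 4.49

L = 4πR²σT⁴ ∝ R²T⁴, so L_B/L_A = (1.2/1.2)² × (8873/6094)⁴ = 1.00 × 4.49 = 4.49.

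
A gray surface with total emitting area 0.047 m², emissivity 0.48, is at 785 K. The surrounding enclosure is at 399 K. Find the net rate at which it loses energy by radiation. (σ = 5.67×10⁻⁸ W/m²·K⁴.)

Q ≈ 453 W

Q = εσA(T⁴ − T_s⁴). T⁴ − T_s⁴ = (785)⁴ − (399)⁴ = 3.80×10^11 − 2.53×10^10 = 3.54×10^11 K⁴.
Q = 0.48 × 5.67×10⁻⁸ × 0.0470 × 3.54×10^11 = 453 W.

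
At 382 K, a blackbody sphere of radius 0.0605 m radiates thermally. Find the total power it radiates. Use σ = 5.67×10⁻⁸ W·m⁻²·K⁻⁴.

A = 4πr² = 4π × (0.0605)² = 0.0460 m².
P = σAT⁴ = 5.67×10⁻⁸ × 0.0460 × (382)⁴ = 5.67×10⁻⁸ × 0.0460 × 2.13×10^10.
P = 55.5 W.

P ≈ 55.5 W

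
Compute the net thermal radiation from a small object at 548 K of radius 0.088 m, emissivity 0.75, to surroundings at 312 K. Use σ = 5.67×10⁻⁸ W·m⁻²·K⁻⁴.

A = 4πr² = 4π × (0.088)² = 0.0973 m².
Q = εσA(T⁴ − T_s⁴). T⁴ − T_s⁴ = (548)⁴ − (312)⁴ = 9.02×10^10 − 9.48×10^9 = 8.07×10^10 K⁴.
Q = 0.75 × 5.67×10⁻⁸ × 0.0973 × 8.07×10^10 = 334 W.

Q ≈ 334 W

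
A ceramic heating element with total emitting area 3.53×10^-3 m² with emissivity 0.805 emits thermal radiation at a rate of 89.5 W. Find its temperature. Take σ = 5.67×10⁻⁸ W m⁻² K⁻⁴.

From P = εσAT⁴, T = (P / εσA)^(1/4) = (89.5 / (0.805 × 5.67×10⁻⁸ × 3.53×10^-3))^(1/4).
T = (5.55×10^11)^(1/4) = 863 K.

T ≈ 863 K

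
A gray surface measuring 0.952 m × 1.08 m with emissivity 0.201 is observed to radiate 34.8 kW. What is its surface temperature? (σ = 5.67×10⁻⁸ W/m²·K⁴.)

T ≈ 1310 K

A = 0.952 × 1.08 = 1.03 m².
From P = εσAT⁴, T = (P / εσA)^(1/4) = (34800 / (0.201 × 5.67×10⁻⁸ × 1.03))^(1/4).
T = (2.97×10^12)^(1/4) = 1310 K.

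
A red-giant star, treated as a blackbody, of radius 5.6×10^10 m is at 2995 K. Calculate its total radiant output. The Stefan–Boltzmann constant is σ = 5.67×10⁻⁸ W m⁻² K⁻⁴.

A = 4πr² = 4π × (5.6×10^10)² = 3.94×10^22 m².
P = σAT⁴ = 5.67×10⁻⁸ × 3.94×10^22 × (2995)⁴ = 5.67×10⁻⁸ × 3.94×10^22 × 8.05×10^13.
P = 1.80×10^29 W.

P ≈ 1.80×10^29 W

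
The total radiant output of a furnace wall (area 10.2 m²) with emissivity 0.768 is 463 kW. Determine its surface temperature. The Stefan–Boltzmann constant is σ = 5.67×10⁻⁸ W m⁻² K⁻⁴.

T ≈ 1010 K

From P = εσAT⁴, T = (P / εσA)^(1/4) = (4.63×10^5 / (0.768 × 5.67×10⁻⁸ × 10.2))^(1/4).
T = (1.04×10^12)^(1/4) = 1010 K.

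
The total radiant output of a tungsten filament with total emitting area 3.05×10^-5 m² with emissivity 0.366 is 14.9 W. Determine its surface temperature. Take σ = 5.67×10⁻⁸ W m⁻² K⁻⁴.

From P = εσAT⁴, T = (P / εσA)^(1/4) = (14.9 / (0.366 × 5.67×10⁻⁸ × 3.05×10^-5))^(1/4).
T = (2.35×10^13)^(1/4) = 2200 K.

T ≈ 2200 K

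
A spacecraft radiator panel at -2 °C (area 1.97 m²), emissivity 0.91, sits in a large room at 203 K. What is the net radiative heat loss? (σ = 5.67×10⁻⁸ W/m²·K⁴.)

Q ≈ 376 W

Convert: -2 °C = 271 K.
Q = εσA(T⁴ − T_s⁴). T⁴ − T_s⁴ = (271)⁴ − (203)⁴ = 5.39×10^9 − 1.70×10^9 = 3.70×10^9 K⁴.
Q = 0.91 × 5.67×10⁻⁸ × 1.97 × 3.70×10^9 = 376 W.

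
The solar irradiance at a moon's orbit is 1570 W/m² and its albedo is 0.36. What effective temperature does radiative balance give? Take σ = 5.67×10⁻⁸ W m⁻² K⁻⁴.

Power absorbed = (1−a)S·πR²; power emitted = 4πR²σT⁴. Equating and cancelling πR²:
T = ((1−a)S / 4σ)^(1/4) = (1000 / (4 × 5.67×10⁻⁸))^(1/4) = (4.43×10^9)^(1/4).
T = 258 K.

T ≈ 258 K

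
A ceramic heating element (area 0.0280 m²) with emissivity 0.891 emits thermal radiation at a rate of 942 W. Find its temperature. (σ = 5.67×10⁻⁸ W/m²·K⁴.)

T ≈ 903 K

From P = εσAT⁴, T = (P / εσA)^(1/4) = (942 / (0.891 × 5.67×10⁻⁸ × 0.0280))^(1/4).
T = (6.66×10^11)^(1/4) = 903 K.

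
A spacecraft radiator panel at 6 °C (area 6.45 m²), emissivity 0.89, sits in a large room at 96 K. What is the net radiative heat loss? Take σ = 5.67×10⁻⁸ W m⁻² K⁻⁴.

Q ≈ 1940 W

Convert: 6 °C = 279 K.
Q = εσA(T⁴ − T_s⁴). T⁴ − T_s⁴ = (279)⁴ − (96)⁴ = 6.06×10^9 − 8.49×10^7 = 5.97×10^9 K⁴.
Q = 0.89 × 5.67×10⁻⁸ × 6.45 × 5.97×10^9 = 1940 W.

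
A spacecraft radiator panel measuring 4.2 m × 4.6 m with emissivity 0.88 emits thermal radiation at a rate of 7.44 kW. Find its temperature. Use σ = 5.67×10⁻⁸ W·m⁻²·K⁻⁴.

T ≈ 296 K

A = 4.2 × 4.6 = 19.3 m².
From P = εσAT⁴, T = (P / εσA)^(1/4) = (7440 / (0.88 × 5.67×10⁻⁸ × 19.3))^(1/4).
T = (7.72×10^9)^(1/4) = 296 K.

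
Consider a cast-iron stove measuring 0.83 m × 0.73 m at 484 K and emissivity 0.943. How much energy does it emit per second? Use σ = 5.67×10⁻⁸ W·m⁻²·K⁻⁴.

P ≈ 1780 W

A = 0.83 × 0.73 = 0.606 m².
P = εσAT⁴ = 0.943 × 5.67×10⁻⁸ × 0.606 × (484)⁴ = 0.943 × 5.67×10⁻⁸ × 0.606 × 5.49×10^10.
P = 1780 W.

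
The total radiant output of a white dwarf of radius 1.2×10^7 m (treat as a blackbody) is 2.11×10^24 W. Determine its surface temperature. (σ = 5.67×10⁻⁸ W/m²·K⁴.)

T ≈ 12000 K

A = 4πr² = 4π × (1.2×10^7)² = 1.81×10^15 m².
From P = σAT⁴, T = (P / σA)^(1/4) = (2.11×10^24 / (5.67×10⁻⁸ × 1.81×10^15))^(1/4).
T = (2.06×10^16)^(1/4) = 12000 K.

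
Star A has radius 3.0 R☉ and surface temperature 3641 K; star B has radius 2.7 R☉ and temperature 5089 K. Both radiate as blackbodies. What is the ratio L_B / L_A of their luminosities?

L = 4πR²σT⁴ ∝ R²T⁴, so L_B/L_A = (2.7/3.0)² × (5089/3641)⁴ = 0.810 × 3.82 = 3.09.

L_B/L_A ≈ 3.09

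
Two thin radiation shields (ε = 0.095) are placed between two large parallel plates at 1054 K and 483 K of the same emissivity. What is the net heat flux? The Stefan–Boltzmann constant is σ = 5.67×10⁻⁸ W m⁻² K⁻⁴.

q ≈ 1110 W/m²

Each of the 3 gaps contributes resistance (2/ε − 1) = 2/0.095 − 1 = 20.05; total = 60.16.
q = σ(T₁⁴ − T₂⁴) / 60.16 = 5.67×10⁻⁸ × 1.18×10^12 / 60.16 = 1110 W/m².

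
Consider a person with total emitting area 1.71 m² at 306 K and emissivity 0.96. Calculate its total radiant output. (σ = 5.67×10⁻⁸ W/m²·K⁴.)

P ≈ 816 W

Stefan–Boltzmann: P = εσAT⁴ = 0.96 × 5.67×10⁻⁸ × 1.71 × (306)⁴ = 0.96 × 5.67×10⁻⁸ × 1.71 × 8.77×10^9.
P = 816 W.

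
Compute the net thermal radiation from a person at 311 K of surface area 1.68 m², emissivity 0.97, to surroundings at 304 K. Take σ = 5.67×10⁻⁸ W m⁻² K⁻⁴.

Q ≈ 75.2 W

Q = εσA(T⁴ − T_s⁴). T⁴ − T_s⁴ = (311)⁴ − (304)⁴ = 9.35×10^9 − 8.54×10^9 = 8.14×10^8 K⁴.
Q = 0.97 × 5.67×10⁻⁸ × 1.68 × 8.14×10^8 = 75.2 W.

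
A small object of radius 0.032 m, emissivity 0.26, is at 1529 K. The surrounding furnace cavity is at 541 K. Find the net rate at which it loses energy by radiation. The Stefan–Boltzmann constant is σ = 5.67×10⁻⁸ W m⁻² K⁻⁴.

Q ≈ 1020 W

A = 4πr² = 4π × (0.032)² = 0.0129 m².
Q = εσA(T⁴ − T_s⁴). T⁴ − T_s⁴ = (1529)⁴ − (541)⁴ = 5.47×10^12 − 8.57×10^10 = 5.38×10^12 K⁴.
Q = 0.26 × 5.67×10⁻⁸ × 0.0129 × 5.38×10^12 = 1020 W.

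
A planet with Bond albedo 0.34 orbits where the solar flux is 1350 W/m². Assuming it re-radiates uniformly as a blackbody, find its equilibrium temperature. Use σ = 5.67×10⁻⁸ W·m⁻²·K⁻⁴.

Power absorbed = (1−a)S·πR²; power emitted = 4πR²σT⁴. Equating and cancelling πR²:
T = ((1−a)S / 4σ)^(1/4) = (891 / (4 × 5.67×10⁻⁸))^(1/4) = (3.93×10^9)^(1/4).
T = 250 K.

T ≈ 250 K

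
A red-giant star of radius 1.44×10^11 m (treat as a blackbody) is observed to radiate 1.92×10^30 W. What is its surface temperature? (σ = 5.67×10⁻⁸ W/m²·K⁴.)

T ≈ 3380 K

A = 4πr² = 4π × (1.44×10^11)² = 2.61×10^23 m².
From P = σAT⁴, T = (P / σA)^(1/4) = (1.92×10^30 / (5.67×10⁻⁸ × 2.61×10^23))^(1/4).
T = (1.30×10^14)^(1/4) = 3380 K.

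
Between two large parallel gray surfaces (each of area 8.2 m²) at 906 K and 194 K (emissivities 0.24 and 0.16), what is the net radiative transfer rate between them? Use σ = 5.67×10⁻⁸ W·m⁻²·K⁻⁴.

For two large parallel gray plates, q = σ(T₁⁴ − T₂⁴) / (1/ε₁ + 1/ε₂ − 1).
1/ε₁ + 1/ε₂ − 1 = 1/0.24 + 1/0.16 − 1 = 9.417.
T₁⁴ − T₂⁴ = 6.74×10^11 − 1.42×10^9 = 6.72×10^11 K⁴.
q = 5.67×10⁻⁸ × 6.72×10^11 / 9.417 = 4050 W/m².
Q = q·A = 4050 × 8.2 = 33200 W.

Q ≈ 33200 W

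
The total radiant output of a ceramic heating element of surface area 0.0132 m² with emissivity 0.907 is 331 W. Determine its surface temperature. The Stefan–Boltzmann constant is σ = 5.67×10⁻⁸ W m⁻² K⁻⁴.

T ≈ 836 K

From P = εσAT⁴, T = (P / εσA)^(1/4) = (331 / (0.907 × 5.67×10⁻⁸ × 0.0132))^(1/4).
T = (4.88×10^11)^(1/4) = 836 K.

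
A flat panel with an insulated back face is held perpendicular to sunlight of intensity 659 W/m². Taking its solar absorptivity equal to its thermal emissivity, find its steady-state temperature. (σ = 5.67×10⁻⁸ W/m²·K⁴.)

Absorbed flux αS = emitted flux εσT⁴ (one radiating face); with α = ε, T = (S/σ)^(1/4).
T = (659 / 5.67×10⁻⁸)^(1/4) = (1.16×10^10)^(1/4).
T = 328 K.

T ≈ 328 K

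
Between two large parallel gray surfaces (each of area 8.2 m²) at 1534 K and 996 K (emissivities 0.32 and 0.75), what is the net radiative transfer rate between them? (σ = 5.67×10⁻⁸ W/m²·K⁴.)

Q ≈ 6.12×10^5 W

For two large parallel gray plates, q = σ(T₁⁴ − T₂⁴) / (1/ε₁ + 1/ε₂ − 1).
1/ε₁ + 1/ε₂ − 1 = 1/0.32 + 1/0.75 − 1 = 3.458.
T₁⁴ − T₂⁴ = 5.54×10^12 − 9.84×10^11 = 4.55×10^12 K⁴.
q = 5.67×10⁻⁸ × 4.55×10^12 / 3.458 = 74700 W/m².
Q = q·A = 74700 × 8.2 = 6.12×10^5 W.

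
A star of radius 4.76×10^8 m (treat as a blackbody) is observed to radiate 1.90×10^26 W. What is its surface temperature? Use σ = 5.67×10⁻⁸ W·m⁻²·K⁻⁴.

A = 4πr² = 4π × (4.76×10^8)² = 2.85×10^18 m².
From P = σAT⁴, T = (P / σA)^(1/4) = (1.90×10^26 / (5.67×10⁻⁸ × 2.85×10^18))^(1/4).
T = (1.18×10^15)^(1/4) = 5860 K.

T ≈ 5860 K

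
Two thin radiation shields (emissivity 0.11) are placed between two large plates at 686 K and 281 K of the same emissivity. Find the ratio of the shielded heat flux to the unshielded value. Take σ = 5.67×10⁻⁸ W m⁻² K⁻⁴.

ratio ≈ 0.333

With N identical shields there are N+1 = 3 gaps in series, each with the same radiative resistance, so the flux falls to 1/(N+1) of its unshielded value.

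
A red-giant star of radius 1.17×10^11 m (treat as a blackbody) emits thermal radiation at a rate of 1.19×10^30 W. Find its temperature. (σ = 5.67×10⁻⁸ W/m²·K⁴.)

A = 4πr² = 4π × (1.17×10^11)² = 1.72×10^23 m².
From P = σAT⁴, T = (P / σA)^(1/4) = (1.19×10^30 / (5.67×10⁻⁸ × 1.72×10^23))^(1/4).
T = (1.22×10^14)^(1/4) = 3320 K.

T ≈ 3320 K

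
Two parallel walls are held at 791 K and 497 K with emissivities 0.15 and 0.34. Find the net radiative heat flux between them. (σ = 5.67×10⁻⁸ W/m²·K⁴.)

q ≈ 2180 W/m²

For two large parallel gray plates, q = σ(T₁⁴ − T₂⁴) / (1/ε₁ + 1/ε₂ − 1).
1/ε₁ + 1/ε₂ − 1 = 1/0.15 + 1/0.34 − 1 = 8.608.
T₁⁴ − T₂⁴ = 3.91×10^11 − 6.10×10^10 = 3.30×10^11 K⁴.
q = 5.67×10⁻⁸ × 3.30×10^11 / 8.608 = 2180 W/m².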